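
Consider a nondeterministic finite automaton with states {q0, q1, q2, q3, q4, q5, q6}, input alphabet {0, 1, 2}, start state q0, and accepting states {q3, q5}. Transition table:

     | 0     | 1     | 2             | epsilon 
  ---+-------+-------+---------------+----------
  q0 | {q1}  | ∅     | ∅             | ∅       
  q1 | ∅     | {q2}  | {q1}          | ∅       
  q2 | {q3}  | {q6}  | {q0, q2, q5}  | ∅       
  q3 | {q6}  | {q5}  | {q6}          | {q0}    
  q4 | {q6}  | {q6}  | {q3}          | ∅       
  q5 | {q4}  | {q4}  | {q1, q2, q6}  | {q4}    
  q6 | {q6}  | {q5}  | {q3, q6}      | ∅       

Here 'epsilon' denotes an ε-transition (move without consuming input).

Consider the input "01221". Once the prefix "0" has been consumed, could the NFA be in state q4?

Start in {q0}.
Read '0': {q0} → {q1}.
State q4 is not in {q1}.

No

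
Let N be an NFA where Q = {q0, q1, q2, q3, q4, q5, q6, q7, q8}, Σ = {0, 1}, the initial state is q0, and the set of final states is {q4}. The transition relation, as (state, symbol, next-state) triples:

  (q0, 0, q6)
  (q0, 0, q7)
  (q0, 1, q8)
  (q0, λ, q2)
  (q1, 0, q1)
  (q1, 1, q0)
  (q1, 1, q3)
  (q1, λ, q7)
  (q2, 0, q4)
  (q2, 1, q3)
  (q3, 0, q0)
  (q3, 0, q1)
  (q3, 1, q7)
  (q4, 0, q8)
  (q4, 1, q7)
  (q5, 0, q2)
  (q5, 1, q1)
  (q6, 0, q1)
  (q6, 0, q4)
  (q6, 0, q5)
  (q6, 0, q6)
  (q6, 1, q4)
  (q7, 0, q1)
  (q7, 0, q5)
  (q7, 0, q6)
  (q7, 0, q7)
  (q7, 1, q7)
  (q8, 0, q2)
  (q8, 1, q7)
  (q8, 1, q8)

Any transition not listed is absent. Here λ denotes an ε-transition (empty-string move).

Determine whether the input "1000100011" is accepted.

Start: ε-closure({q0}) = {q0, q2}.
Read '1': {q0, q2} → {q3, q8}.
Read '0': {q3, q8} → {q0, q1, q2, q7}.
Read '0': {q0, q1, q2, q7} → {q1, q4, q5, q6, q7}.
Read '0': {q1, q4, q5, q6, q7} → {q1, q2, q4, q5, q6, q7, q8}.
Read '1': {q1, q2, q4, q5, q6, q7, q8} → {q0, q1, q2, q3, q4, q7, q8}.
Read '0': {q0, q1, q2, q3, q4, q7, q8} → {q0, q1, q2, q4, q5, q6, q7, q8}.
Read '0': {q0, q1, q2, q4, q5, q6, q7, q8} → {q1, q2, q4, q5, q6, q7, q8}.
Read '0': {q1, q2, q4, q5, q6, q7, q8} → {q1, q2, q4, q5, q6, q7, q8}.
Read '1': {q1, q2, q4, q5, q6, q7, q8} → {q0, q1, q2, q3, q4, q7, q8}.
Read '1': {q0, q1, q2, q3, q4, q7, q8} → {q0, q2, q3, q7, q8}.
The final set {q0, q2, q3, q7, q8} contains no accepting state.

No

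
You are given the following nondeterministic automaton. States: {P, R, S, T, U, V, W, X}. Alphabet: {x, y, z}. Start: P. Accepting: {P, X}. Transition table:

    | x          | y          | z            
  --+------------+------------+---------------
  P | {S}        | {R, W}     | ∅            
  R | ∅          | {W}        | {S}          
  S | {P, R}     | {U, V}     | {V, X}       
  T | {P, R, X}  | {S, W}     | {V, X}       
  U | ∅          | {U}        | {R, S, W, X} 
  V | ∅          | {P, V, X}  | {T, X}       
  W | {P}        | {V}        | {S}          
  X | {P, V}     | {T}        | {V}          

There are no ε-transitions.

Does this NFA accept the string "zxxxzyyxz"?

Start in {P}.
Read 'z': {P} → ∅.
The set is empty and remains empty for the remaining 8 symbols.
The final set ∅ contains no accepting state.

No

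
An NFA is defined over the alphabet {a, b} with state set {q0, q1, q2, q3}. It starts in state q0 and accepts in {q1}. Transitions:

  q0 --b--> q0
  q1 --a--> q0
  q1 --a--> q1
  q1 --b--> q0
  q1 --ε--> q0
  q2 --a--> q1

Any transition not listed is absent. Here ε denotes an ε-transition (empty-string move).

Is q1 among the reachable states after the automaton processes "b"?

Start in {q0}.
Read 'b': q0→{q0}; now {q0}.
State q1 is not in {q0}.

No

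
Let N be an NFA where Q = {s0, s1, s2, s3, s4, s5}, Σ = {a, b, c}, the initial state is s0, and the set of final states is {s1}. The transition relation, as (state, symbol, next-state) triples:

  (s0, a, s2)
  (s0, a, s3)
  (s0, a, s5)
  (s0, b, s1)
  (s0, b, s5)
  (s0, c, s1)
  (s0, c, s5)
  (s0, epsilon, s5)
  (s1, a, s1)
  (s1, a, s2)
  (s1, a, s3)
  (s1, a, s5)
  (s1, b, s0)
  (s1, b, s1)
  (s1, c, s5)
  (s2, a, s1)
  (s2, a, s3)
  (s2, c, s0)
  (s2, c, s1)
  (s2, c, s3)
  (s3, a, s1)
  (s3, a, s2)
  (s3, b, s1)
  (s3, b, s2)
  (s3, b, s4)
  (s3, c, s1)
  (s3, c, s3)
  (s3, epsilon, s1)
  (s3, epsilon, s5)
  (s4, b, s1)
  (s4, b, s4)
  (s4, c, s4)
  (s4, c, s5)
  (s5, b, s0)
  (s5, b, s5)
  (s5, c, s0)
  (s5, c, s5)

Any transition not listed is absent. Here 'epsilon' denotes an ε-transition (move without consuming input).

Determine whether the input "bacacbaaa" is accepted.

Yes

Start: ε-closure({s0}) = {s0, s5}.
Read 'b': {s0, s5} → {s0, s1, s5}.
Read 'a': {s0, s1, s5} → {s1, s2, s3, s5}.
Read 'c': {s1, s2, s3, s5} → {s0, s1, s3, s5}.
Read 'a': {s0, s1, s3, s5} → {s1, s2, s3, s5}.
Read 'c': {s1, s2, s3, s5} → {s0, s1, s3, s5}.
Read 'b': {s0, s1, s3, s5} → {s0, s1, s2, s4, s5}.
Read 'a': {s0, s1, s2, s4, s5} → {s1, s2, s3, s5}.
Read 'a': {s1, s2, s3, s5} → {s1, s2, s3, s5}.
Read 'a': {s1, s2, s3, s5} → {s1, s2, s3, s5}.
The final set {s1, s2, s3, s5} contains the accepting state s1.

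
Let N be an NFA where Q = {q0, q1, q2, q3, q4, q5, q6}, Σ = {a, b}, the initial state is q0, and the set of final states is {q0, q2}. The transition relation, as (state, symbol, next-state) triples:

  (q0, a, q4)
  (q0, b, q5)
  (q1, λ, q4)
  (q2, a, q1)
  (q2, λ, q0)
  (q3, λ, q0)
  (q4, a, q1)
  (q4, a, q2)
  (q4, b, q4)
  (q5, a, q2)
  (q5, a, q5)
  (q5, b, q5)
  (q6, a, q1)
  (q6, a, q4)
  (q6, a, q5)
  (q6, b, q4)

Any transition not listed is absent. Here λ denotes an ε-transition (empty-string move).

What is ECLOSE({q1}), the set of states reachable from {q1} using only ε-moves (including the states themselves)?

{q1, q4}

Begin with {q1}.
ε-move q1 → q4; add q4.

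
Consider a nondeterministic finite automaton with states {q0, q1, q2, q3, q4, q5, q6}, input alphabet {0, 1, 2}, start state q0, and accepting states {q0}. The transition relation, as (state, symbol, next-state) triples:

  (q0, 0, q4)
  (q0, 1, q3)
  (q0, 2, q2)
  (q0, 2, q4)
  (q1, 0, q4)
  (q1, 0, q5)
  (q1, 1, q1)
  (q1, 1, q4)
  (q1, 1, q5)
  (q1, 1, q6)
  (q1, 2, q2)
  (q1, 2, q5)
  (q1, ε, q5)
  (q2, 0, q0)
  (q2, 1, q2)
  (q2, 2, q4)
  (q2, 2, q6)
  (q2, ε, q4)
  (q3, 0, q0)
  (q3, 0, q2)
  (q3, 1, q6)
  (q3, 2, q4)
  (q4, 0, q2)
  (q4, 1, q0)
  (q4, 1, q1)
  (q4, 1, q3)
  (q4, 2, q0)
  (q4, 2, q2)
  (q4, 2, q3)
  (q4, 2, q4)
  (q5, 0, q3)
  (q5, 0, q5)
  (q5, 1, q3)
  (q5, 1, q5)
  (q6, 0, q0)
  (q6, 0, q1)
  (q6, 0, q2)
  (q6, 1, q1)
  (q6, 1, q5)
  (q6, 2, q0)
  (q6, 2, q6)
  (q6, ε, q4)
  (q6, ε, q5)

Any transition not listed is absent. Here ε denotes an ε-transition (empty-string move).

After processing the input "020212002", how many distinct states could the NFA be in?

6

Start in {q0}.
Read '0': q0→{q4}; now {q4}.
Read '2': q4→{q0, q2, q3, q4}; now {q0, q2, q3, q4}.
Read '0': q0→{q4}, q2→{q0}, q3→{q0, q2}, q4→{q2}; now {q0, q2, q4}.
Read '2': q0→{q2, q4}, q2→{q4, q6}, q4→{q0, q2, q3, q4}; union {q0, q2, q3, q4, q6}; ε-closure = {q0, q2, q3, q4, q5, q6}.
Read '1': q0→{q3}, q2→{q2}, q3→{q6}, q4→{q0, q1, q3}, q5→{q3, q5}, q6→{q1, q5}; union {q0, q1, q2, q3, q5, q6}; ε-closure = {q0, q1, q2, q3, q4, q5, q6}.
Read '2': q0→{q2, q4}, q1→{q2, q5}, q2→{q4, q6}, q3→{q4}, q4→{q0, q2, q3, q4}, q5→∅, q6→{q0, q6}; now {q0, q2, q3, q4, q5, q6}.
Read '0': q0→{q4}, q2→{q0}, q3→{q0, q2}, q4→{q2}, q5→{q3, q5}, q6→{q0, q1, q2}; now {q0, q1, q2, q3, q4, q5}.
Read '0': q0→{q4}, q1→{q4, q5}, q2→{q0}, q3→{q0, q2}, q4→{q2}, q5→{q3, q5}; now {q0, q2, q3, q4, q5}.
Read '2': q0→{q2, q4}, q2→{q4, q6}, q3→{q4}, q4→{q0, q2, q3, q4}, q5→∅; union {q0, q2, q3, q4, q6}; ε-closure = {q0, q2, q3, q4, q5, q6}.
That set has 6 states.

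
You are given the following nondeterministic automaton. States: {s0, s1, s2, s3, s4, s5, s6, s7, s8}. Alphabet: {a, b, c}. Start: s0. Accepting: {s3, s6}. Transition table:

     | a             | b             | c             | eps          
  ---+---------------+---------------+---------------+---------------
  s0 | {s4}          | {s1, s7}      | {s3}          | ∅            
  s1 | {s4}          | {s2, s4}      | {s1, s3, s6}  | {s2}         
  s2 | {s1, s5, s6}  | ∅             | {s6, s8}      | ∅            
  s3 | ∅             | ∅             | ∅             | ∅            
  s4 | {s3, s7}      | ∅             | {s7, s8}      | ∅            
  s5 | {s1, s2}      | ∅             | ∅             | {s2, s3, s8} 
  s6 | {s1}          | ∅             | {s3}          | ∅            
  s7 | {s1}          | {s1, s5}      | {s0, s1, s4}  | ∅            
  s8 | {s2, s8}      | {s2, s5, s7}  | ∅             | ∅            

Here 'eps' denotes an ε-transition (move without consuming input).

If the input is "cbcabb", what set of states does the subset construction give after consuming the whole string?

∅

Start in {s0}.
Read 'c': {s0} → {s3}.
Read 'b': {s3} → ∅.
The set is empty and remains empty for the remaining 4 symbols.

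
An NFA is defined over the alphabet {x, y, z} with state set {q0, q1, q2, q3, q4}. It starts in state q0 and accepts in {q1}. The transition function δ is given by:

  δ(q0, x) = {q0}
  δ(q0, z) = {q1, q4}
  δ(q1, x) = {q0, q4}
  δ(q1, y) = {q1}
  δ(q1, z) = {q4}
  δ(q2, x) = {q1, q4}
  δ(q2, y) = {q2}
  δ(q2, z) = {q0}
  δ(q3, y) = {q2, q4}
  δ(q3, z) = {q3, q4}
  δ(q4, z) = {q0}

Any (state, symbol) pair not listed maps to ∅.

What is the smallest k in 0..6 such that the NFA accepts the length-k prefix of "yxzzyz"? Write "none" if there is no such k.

Start in {q0}.
Read 'y': {q0} → ∅.
The set is empty and remains empty for the remaining 5 symbols.
No reachable set along the way intersects F.

none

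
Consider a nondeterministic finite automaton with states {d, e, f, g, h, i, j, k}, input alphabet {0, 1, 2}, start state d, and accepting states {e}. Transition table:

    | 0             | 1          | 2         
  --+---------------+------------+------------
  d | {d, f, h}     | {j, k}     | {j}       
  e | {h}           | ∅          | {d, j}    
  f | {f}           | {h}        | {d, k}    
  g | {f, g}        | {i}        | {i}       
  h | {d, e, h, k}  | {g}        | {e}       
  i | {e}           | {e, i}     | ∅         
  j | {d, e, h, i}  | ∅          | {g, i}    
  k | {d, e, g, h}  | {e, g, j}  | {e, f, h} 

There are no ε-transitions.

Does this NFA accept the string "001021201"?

Start in {d}.
Read '0': {d} → {d, f, h}.
Read '0': {d, f, h} → {d, e, f, h, k}.
Read '1': {d, e, f, h, k} → {e, g, h, j, k}.
Read '0': {e, g, h, j, k} → {d, e, f, g, h, i, k}.
Read '2': {d, e, f, g, h, i, k} → {d, e, f, h, i, j, k}.
Read '1': {d, e, f, h, i, j, k} → {e, g, h, i, j, k}.
Read '2': {e, g, h, i, j, k} → {d, e, f, g, h, i, j}.
Read '0': {d, e, f, g, h, i, j} → {d, e, f, g, h, i, k}.
Read '1': {d, e, f, g, h, i, k} → {e, g, h, i, j, k}.
The final set {e, g, h, i, j, k} contains the accepting state e.

Yes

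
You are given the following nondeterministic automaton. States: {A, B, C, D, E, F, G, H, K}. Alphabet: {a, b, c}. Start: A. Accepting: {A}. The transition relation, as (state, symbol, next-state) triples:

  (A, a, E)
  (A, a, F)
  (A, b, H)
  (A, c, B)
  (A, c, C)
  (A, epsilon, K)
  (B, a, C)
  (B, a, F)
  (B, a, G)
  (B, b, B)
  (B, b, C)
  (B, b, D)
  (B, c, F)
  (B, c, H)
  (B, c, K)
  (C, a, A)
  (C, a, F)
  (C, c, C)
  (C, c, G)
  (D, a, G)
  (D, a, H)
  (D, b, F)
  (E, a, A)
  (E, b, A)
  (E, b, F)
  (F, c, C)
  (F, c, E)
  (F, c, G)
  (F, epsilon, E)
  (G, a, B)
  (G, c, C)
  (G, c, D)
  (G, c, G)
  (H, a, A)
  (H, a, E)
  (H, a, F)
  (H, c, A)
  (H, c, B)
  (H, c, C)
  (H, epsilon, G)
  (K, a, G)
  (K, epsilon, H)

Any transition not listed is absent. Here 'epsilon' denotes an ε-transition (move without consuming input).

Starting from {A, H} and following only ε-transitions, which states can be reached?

Begin with {A, H}.
ε-move A → K; add K.
ε-move H → G; add G.

{A, G, H, K}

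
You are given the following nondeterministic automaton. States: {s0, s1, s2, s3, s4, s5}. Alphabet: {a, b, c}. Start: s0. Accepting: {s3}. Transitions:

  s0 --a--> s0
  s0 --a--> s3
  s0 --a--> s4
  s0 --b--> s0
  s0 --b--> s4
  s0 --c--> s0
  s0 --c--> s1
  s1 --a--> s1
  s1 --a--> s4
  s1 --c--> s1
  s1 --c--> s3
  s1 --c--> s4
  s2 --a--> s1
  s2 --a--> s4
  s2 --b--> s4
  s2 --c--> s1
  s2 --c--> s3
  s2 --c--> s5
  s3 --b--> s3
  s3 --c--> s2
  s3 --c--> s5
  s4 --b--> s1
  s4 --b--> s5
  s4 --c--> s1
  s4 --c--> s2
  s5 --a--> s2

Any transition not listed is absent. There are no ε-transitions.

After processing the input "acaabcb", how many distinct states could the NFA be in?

5

Start in {s0}.
Read 'a': {s0} → {s0, s3, s4}.
Read 'c': {s0, s3, s4} → {s0, s1, s2, s5}.
Read 'a': {s0, s1, s2, s5} → {s0, s1, s2, s3, s4}.
Read 'a': {s0, s1, s2, s3, s4} → {s0, s1, s3, s4}.
Read 'b': {s0, s1, s3, s4} → {s0, s1, s3, s4, s5}.
Read 'c': {s0, s1, s3, s4, s5} → {s0, s1, s2, s3, s4, s5}.
Read 'b': {s0, s1, s2, s3, s4, s5} → {s0, s1, s3, s4, s5}.
That set has 5 states.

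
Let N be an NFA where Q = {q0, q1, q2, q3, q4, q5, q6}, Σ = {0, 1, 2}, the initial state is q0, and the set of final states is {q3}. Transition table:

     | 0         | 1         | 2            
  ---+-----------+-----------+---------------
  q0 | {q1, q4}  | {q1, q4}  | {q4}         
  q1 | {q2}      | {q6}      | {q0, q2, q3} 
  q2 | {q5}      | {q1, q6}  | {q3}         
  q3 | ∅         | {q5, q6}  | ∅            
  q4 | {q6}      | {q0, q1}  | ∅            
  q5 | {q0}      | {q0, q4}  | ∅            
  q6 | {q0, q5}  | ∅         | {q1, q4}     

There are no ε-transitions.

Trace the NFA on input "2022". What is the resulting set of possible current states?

Start in {q0}.
Read '2': q0→{q4}; now {q4}.
Read '0': q4→{q6}; now {q6}.
Read '2': q6→{q1, q4}; now {q1, q4}.
Read '2': q1→{q0, q2, q3}, q4→∅; now {q0, q2, q3}.

{q0, q2, q3}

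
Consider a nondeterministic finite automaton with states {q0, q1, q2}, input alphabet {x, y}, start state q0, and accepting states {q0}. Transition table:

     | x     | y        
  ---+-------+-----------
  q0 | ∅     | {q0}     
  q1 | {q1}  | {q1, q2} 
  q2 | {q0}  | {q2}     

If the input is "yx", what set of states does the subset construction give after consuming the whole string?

∅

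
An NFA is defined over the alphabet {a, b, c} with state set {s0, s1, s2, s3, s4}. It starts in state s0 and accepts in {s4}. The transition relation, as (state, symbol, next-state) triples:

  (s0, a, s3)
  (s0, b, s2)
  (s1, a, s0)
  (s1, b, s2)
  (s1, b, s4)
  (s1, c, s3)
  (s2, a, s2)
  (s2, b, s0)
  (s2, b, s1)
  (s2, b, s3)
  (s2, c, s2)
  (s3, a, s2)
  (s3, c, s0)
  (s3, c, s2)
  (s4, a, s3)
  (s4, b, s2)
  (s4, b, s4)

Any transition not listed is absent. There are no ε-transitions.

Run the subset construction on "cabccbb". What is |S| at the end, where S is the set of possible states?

Start in {s0}.
Read 'c': {s0} → ∅.
The set is empty and remains empty for the remaining 6 symbols.
That set has 0 states.

0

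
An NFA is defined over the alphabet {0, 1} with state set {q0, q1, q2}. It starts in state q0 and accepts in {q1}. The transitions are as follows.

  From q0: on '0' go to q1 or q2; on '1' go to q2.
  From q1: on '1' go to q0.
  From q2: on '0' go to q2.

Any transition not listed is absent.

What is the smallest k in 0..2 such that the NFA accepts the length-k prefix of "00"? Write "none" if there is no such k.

1

Start in {q0}.
Read '0': q0→{q1, q2}; now {q1, q2}.
None of the earlier sets intersect F, but {q1, q2} does.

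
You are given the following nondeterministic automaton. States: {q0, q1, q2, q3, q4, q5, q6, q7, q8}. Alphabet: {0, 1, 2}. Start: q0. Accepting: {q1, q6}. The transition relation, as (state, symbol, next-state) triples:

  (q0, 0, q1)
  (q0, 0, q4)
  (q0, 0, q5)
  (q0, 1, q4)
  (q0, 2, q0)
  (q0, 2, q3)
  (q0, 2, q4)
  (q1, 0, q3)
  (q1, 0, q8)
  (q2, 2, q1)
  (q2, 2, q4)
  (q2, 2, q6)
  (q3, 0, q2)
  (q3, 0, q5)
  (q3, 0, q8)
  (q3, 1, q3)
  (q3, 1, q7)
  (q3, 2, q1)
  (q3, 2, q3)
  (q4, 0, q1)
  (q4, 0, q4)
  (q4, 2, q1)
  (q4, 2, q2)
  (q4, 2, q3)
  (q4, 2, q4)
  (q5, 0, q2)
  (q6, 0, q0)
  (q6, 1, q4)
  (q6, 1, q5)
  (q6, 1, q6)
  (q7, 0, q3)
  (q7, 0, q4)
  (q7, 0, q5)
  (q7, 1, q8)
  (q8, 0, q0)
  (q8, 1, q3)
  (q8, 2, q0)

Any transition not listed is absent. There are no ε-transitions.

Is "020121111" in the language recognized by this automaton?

Start in {q0}.
Read '0': q0→{q1, q4, q5}; now {q1, q4, q5}.
Read '2': q1→∅, q4→{q1, q2, q3, q4}, q5→∅; now {q1, q2, q3, q4}.
Read '0': q1→{q3, q8}, q2→∅, q3→{q2, q5, q8}, q4→{q1, q4}; now {q1, q2, q3, q4, q5, q8}.
Read '1': q1→∅, q2→∅, q3→{q3, q7}, q4→∅, q5→∅, q8→{q3}; now {q3, q7}.
Read '2': q3→{q1, q3}, q7→∅; now {q1, q3}.
Read '1': q1→∅, q3→{q3, q7}; now {q3, q7}.
Read '1': q3→{q3, q7}, q7→{q8}; now {q3, q7, q8}.
Read '1': q3→{q3, q7}, q7→{q8}, q8→{q3}; now {q3, q7, q8}.
Read '1': q3→{q3, q7}, q7→{q8}, q8→{q3}; now {q3, q7, q8}.
The final set {q3, q7, q8} contains no accepting state.

No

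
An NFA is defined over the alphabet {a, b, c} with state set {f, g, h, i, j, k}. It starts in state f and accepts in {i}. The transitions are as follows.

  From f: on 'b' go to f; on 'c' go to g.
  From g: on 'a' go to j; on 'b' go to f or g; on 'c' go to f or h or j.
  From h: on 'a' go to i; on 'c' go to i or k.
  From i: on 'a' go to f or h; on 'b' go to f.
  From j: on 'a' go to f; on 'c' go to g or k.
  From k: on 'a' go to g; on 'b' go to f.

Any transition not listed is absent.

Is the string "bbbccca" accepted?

Start in {f}.
Read 'b': {f} → {f}.
Read 'b': {f} → {f}.
Read 'b': {f} → {f}.
Read 'c': {f} → {g}.
Read 'c': {g} → {f, h, j}.
Read 'c': {f, h, j} → {g, i, k}.
Read 'a': {g, i, k} → {f, g, h, j}.
The final set {f, g, h, j} contains no accepting state.

No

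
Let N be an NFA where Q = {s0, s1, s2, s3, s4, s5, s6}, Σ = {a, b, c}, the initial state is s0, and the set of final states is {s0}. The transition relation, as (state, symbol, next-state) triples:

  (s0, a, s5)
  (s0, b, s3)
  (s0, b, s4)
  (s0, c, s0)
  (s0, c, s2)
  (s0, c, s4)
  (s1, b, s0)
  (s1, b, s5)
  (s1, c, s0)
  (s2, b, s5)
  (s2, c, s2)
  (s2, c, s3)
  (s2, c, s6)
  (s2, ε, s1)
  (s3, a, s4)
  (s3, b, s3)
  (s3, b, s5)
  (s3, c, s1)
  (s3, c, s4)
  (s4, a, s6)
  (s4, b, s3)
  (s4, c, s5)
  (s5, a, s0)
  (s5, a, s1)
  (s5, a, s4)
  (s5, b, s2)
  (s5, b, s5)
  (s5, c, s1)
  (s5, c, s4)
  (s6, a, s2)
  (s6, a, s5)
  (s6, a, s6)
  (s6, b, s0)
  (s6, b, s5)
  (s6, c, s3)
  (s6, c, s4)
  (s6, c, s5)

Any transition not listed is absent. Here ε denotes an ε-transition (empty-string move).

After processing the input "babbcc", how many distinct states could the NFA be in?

7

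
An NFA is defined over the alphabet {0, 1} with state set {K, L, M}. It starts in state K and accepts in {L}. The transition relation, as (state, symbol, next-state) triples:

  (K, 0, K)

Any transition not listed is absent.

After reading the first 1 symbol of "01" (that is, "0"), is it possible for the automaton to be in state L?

No

Start in {K}.
Read '0': K→{K}; now {K}.
State L is not in {K}.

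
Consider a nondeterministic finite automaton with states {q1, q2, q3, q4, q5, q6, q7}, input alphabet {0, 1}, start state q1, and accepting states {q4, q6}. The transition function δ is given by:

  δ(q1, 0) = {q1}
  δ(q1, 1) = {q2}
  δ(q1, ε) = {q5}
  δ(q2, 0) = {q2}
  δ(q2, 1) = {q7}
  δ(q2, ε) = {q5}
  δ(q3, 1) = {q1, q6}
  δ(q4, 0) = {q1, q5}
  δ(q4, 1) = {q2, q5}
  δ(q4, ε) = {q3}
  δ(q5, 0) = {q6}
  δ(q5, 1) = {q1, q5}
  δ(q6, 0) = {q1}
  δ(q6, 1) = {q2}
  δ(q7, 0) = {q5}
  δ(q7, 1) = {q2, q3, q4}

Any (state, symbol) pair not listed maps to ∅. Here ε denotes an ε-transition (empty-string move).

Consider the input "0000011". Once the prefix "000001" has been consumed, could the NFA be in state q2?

Yes

Start: ε-closure({q1}) = {q1, q5}.
Read '0': {q1, q5} → {q1, q5, q6}.
Read '0': {q1, q5, q6} → {q1, q5, q6}.
Read '0': {q1, q5, q6} → {q1, q5, q6}.
Read '0': {q1, q5, q6} → {q1, q5, q6}.
Read '0': {q1, q5, q6} → {q1, q5, q6}.
Read '1': {q1, q5, q6} → {q1, q2, q5}.
State q2 is in {q1, q2, q5}.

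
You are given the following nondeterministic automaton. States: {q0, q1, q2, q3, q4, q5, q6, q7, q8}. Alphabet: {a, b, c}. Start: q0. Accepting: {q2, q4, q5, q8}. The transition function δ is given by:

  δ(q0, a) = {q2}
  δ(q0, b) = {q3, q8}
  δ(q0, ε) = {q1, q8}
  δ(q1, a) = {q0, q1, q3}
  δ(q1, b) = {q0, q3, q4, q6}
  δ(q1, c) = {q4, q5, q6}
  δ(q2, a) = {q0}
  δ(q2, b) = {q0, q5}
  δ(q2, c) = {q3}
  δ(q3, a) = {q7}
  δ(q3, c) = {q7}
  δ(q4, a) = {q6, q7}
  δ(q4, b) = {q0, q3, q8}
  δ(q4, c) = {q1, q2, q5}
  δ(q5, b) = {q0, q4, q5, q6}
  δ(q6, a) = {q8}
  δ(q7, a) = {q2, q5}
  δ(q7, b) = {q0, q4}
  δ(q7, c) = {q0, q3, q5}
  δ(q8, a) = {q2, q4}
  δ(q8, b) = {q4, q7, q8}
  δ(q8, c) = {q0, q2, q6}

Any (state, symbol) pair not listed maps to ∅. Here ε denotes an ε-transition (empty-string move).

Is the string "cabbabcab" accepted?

Yes

Start: ε-closure({q0}) = {q0, q1, q8}.
Read 'c': {q0, q1, q8} → {q0, q1, q2, q4, q5, q6, q8}.
Read 'a': {q0, q1, q2, q4, q5, q6, q8} → {q0, q1, q2, q3, q4, q6, q7, q8}.
Read 'b': {q0, q1, q2, q3, q4, q6, q7, q8} → {q0, q1, q3, q4, q5, q6, q7, q8}.
Read 'b': {q0, q1, q3, q4, q5, q6, q7, q8} → {q0, q1, q3, q4, q5, q6, q7, q8}.
Read 'a': {q0, q1, q3, q4, q5, q6, q7, q8} → {q0, q1, q2, q3, q4, q5, q6, q7, q8}.
Read 'b': {q0, q1, q2, q3, q4, q5, q6, q7, q8} → {q0, q1, q3, q4, q5, q6, q7, q8}.
Read 'c': {q0, q1, q3, q4, q5, q6, q7, q8} → {q0, q1, q2, q3, q4, q5, q6, q7, q8}.
Read 'a': {q0, q1, q2, q3, q4, q5, q6, q7, q8} → {q0, q1, q2, q3, q4, q5, q6, q7, q8}.
Read 'b': {q0, q1, q2, q3, q4, q5, q6, q7, q8} → {q0, q1, q3, q4, q5, q6, q7, q8}.
The final set {q0, q1, q3, q4, q5, q6, q7, q8} contains the accepting states q4, q5, q8.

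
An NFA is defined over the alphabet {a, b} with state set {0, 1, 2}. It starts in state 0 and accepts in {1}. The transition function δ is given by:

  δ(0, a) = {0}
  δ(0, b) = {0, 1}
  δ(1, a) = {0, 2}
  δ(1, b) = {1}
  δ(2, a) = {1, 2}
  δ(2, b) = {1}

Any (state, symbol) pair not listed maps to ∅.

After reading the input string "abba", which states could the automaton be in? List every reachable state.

{0, 2}

Start in {0}.
Read 'a': 0→{0}; now {0}.
Read 'b': 0→{0, 1}; now {0, 1}.
Read 'b': 0→{0, 1}, 1→{1}; now {0, 1}.
Read 'a': 0→{0}, 1→{0, 2}; now {0, 2}.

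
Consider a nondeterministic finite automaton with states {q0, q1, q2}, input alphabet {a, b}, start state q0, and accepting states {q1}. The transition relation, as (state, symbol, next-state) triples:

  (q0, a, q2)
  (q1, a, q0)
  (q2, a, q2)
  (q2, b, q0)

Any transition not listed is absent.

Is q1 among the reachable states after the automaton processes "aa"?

Start in {q0}.
Read 'a': {q0} → {q2}.
Read 'a': {q2} → {q2}.
State q1 is not in {q2}.

No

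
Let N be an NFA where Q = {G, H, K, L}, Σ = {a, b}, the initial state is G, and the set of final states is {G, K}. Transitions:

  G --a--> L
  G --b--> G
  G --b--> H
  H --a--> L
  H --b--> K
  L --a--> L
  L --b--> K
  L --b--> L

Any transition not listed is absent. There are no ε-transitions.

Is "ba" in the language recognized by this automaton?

No

Start in {G}.
Read 'b': {G} → {G, H}.
Read 'a': {G, H} → {L}.
The final set {L} contains no accepting state.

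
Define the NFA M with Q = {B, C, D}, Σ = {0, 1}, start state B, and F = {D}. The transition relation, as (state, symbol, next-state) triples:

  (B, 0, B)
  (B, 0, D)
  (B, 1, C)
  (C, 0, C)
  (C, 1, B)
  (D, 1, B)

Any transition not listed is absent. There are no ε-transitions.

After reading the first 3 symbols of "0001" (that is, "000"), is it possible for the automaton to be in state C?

No

Start in {B}.
Read '0': B→{B, D}; now {B, D}.
Read '0': B→{B, D}, D→∅; now {B, D}.
Read '0': B→{B, D}, D→∅; now {B, D}.
State C is not in {B, D}.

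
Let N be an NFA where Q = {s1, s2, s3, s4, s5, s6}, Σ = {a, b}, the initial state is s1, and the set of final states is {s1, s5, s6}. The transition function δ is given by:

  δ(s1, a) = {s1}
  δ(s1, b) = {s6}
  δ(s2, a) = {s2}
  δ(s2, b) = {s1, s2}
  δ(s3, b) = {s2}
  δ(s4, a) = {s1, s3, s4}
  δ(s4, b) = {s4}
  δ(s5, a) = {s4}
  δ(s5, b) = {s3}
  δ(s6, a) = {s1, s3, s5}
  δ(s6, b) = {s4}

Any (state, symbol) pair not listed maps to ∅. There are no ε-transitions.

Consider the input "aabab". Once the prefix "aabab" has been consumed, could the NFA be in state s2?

Yes

Start in {s1}.
Read 'a': {s1} → {s1}.
Read 'a': {s1} → {s1}.
Read 'b': {s1} → {s6}.
Read 'a': {s6} → {s1, s3, s5}.
Read 'b': {s1, s3, s5} → {s2, s3, s6}.
State s2 is in {s2, s3, s6}.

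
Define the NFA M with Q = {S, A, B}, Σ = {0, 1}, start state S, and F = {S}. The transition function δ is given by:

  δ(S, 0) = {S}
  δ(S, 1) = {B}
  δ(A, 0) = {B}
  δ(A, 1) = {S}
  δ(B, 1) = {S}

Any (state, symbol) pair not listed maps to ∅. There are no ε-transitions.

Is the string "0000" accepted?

Start in {S}.
Read '0': {S} → {S}.
Read '0': {S} → {S}.
Read '0': {S} → {S}.
Read '0': {S} → {S}.
The final set {S} contains the accepting state S.

Yes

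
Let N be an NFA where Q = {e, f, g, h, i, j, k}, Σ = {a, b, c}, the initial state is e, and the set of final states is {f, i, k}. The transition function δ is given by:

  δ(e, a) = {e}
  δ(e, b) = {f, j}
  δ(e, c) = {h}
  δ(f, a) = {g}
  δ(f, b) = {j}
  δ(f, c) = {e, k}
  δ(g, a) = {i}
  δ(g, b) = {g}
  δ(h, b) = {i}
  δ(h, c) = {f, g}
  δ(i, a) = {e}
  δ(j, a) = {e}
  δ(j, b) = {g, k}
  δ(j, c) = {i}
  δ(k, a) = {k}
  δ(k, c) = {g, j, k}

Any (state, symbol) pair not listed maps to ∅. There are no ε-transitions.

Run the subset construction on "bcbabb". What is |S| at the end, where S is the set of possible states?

Start in {e}.
Read 'b': {e} → {f, j}.
Read 'c': {f, j} → {e, i, k}.
Read 'b': {e, i, k} → {f, j}.
Read 'a': {f, j} → {e, g}.
Read 'b': {e, g} → {f, g, j}.
Read 'b': {f, g, j} → {g, j, k}.
That set has 3 states.

3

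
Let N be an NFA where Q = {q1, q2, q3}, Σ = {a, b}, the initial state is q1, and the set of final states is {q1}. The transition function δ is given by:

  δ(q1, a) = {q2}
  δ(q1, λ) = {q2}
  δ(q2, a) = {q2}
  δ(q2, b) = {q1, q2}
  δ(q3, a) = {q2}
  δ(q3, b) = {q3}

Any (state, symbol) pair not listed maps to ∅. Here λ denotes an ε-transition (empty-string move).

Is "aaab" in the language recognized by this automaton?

Yes

Start: ε-closure({q1}) = {q1, q2}.
Read 'a': {q1, q2} → {q2}.
Read 'a': {q2} → {q2}.
Read 'a': {q2} → {q2}.
Read 'b': {q2} → {q1, q2}.
The final set {q1, q2} contains the accepting state q1.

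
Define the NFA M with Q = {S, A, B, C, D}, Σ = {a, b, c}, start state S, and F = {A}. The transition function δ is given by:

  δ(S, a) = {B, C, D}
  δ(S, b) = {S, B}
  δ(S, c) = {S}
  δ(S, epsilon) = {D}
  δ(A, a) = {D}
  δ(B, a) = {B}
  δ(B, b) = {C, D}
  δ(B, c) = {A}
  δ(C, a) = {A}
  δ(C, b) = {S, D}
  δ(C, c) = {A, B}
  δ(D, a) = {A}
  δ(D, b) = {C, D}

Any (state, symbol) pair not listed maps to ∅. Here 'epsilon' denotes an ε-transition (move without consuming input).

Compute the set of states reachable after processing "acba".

Start: ε-closure({S}) = {S, D}.
Read 'a': S→{B, C, D}, D→{A}; now {A, B, C, D}.
Read 'c': A→∅, B→{A}, C→{A, B}, D→∅; now {A, B}.
Read 'b': A→∅, B→{C, D}; now {C, D}.
Read 'a': C→{A}, D→{A}; now {A}.

{A}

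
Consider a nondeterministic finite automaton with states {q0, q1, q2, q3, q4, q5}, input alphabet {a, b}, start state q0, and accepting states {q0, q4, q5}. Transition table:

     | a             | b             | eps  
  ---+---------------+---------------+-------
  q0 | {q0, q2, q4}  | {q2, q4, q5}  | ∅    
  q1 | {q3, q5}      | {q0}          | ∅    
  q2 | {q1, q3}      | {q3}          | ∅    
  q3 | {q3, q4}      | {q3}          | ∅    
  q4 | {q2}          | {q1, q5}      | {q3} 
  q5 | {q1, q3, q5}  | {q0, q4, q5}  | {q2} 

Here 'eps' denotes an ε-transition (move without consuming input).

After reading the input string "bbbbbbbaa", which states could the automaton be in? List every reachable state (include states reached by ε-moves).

{q0, q1, q2, q3, q4, q5}

Start in {q0}.
Read 'b': q0→{q2, q4, q5}; union {q2, q4, q5}; ε-closure = {q2, q3, q4, q5}.
Read 'b': q2→{q3}, q3→{q3}, q4→{q1, q5}, q5→{q0, q4, q5}; union {q0, q1, q3, q4, q5}; ε-closure = {q0, q1, q2, q3, q4, q5}.
Read 'b': q0→{q2, q4, q5}, q1→{q0}, q2→{q3}, q3→{q3}, q4→{q1, q5}, q5→{q0, q4, q5}; now {q0, q1, q2, q3, q4, q5}.
Read 'b': q0→{q2, q4, q5}, q1→{q0}, q2→{q3}, q3→{q3}, q4→{q1, q5}, q5→{q0, q4, q5}; now {q0, q1, q2, q3, q4, q5}.
Read 'b': q0→{q2, q4, q5}, q1→{q0}, q2→{q3}, q3→{q3}, q4→{q1, q5}, q5→{q0, q4, q5}; now {q0, q1, q2, q3, q4, q5}.
Read 'b': q0→{q2, q4, q5}, q1→{q0}, q2→{q3}, q3→{q3}, q4→{q1, q5}, q5→{q0, q4, q5}; now {q0, q1, q2, q3, q4, q5}.
Read 'b': q0→{q2, q4, q5}, q1→{q0}, q2→{q3}, q3→{q3}, q4→{q1, q5}, q5→{q0, q4, q5}; now {q0, q1, q2, q3, q4, q5}.
Read 'a': q0→{q0, q2, q4}, q1→{q3, q5}, q2→{q1, q3}, q3→{q3, q4}, q4→{q2}, q5→{q1, q3, q5}; now {q0, q1, q2, q3, q4, q5}.
Read 'a': q0→{q0, q2, q4}, q1→{q3, q5}, q2→{q1, q3}, q3→{q3, q4}, q4→{q2}, q5→{q1, q3, q5}; now {q0, q1, q2, q3, q4, q5}.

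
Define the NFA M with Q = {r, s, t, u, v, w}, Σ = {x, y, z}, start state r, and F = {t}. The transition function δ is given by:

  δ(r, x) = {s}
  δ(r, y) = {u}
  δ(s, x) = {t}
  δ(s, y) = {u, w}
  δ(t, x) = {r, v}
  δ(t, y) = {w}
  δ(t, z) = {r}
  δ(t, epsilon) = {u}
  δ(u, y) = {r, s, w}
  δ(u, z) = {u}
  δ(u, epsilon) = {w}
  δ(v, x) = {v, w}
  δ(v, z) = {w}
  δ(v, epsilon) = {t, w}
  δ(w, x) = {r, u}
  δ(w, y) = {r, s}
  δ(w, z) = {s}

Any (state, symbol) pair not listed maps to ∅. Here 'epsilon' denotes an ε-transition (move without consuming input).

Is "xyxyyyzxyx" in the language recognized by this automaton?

Start in {r}.
Read 'x': {r} → {s}.
Read 'y': {s} → {u, w}.
Read 'x': {u, w} → {r, u, w}.
Read 'y': {r, u, w} → {r, s, u, w}.
Read 'y': {r, s, u, w} → {r, s, u, w}.
Read 'y': {r, s, u, w} → {r, s, u, w}.
Read 'z': {r, s, u, w} → {s, u, w}.
Read 'x': {s, u, w} → {r, t, u, w}.
Read 'y': {r, t, u, w} → {r, s, u, w}.
Read 'x': {r, s, u, w} → {r, s, t, u, w}.
The final set {r, s, t, u, w} contains the accepting state t.

Yes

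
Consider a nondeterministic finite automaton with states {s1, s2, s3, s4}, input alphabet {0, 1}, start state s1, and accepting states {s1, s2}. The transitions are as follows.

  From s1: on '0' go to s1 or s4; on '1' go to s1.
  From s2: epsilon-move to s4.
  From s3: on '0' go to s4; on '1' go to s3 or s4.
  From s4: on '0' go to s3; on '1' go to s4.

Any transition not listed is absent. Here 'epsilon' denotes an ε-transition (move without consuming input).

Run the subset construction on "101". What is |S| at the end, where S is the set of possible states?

Start in {s1}.
Read '1': {s1} → {s1}.
Read '0': {s1} → {s1, s4}.
Read '1': {s1, s4} → {s1, s4}.
That set has 2 states.

2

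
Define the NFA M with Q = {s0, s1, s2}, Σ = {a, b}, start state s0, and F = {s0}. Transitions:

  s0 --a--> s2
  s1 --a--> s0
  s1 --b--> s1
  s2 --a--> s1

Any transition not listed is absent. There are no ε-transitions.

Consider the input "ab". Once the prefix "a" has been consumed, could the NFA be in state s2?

Yes

Start in {s0}.
Read 'a': {s0} → {s2}.
State s2 is in {s2}.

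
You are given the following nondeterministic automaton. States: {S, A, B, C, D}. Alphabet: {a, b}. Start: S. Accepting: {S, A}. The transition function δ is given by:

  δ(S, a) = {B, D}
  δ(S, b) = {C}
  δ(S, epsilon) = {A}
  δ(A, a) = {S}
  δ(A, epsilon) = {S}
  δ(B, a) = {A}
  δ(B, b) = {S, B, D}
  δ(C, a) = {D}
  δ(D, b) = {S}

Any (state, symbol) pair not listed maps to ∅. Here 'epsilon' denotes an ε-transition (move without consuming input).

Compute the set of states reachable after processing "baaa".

∅

Start: ε-closure({S}) = {S, A}.
Read 'b': S→{C}, A→∅; now {C}.
Read 'a': C→{D}; now {D}.
Read 'a': D→∅; now ∅.
The set is empty and remains empty for the remaining 1 symbol.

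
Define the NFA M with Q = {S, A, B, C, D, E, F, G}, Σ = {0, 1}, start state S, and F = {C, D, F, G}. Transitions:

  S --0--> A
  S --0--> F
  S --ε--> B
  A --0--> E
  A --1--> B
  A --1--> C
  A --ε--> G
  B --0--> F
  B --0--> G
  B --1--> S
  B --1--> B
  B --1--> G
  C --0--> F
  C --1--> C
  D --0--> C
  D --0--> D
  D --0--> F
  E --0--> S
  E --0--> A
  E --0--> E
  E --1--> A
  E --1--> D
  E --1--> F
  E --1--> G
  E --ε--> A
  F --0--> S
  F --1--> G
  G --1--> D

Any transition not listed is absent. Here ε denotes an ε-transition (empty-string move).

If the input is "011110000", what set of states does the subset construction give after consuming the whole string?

{S, A, B, C, D, E, F, G}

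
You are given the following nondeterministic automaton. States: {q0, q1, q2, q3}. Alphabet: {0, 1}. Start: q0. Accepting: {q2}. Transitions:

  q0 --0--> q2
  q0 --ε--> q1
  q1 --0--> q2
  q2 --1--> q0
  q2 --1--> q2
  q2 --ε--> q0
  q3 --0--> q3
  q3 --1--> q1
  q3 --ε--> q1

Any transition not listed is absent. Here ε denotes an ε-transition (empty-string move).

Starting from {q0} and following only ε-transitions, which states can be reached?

{q0, q1}

Begin with {q0}.
ε-move q0 → q1; add q1.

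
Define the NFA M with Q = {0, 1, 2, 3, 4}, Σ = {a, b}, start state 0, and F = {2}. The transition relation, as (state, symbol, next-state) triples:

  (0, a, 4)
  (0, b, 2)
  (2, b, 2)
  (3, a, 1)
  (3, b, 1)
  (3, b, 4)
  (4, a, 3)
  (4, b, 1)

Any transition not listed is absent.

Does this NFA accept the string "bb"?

Yes

Start in {0}.
Read 'b': 0→{2}; now {2}.
Read 'b': 2→{2}; now {2}.
The final set {2} contains the accepting state 2.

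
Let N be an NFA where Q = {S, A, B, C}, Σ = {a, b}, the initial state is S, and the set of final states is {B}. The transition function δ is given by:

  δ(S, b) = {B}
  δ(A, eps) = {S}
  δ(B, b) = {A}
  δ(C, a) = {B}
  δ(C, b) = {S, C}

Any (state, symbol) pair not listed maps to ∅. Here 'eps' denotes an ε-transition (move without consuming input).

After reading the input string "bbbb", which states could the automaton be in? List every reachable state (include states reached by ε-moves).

{S, A}

Start in {S}.
Read 'b': {S} → {B}.
Read 'b': {B} → {S, A}.
Read 'b': {S, A} → {B}.
Read 'b': {B} → {S, A}.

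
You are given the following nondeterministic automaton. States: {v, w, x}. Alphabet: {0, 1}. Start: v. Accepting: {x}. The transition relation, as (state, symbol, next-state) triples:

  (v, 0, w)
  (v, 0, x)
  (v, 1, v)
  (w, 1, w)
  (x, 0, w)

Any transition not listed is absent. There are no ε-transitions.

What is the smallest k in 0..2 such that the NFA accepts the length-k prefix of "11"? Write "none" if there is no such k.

none

Start in {v}.
Read '1': v→{v}; now {v}.
Read '1': v→{v}; now {v}.
No reachable set along the way intersects F.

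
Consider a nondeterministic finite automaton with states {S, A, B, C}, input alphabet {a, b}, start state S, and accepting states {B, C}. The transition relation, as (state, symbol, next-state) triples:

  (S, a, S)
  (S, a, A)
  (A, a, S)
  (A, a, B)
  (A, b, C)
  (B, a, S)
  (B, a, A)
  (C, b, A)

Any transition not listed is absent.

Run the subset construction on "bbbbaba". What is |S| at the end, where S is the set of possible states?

Start in {S}.
Read 'b': S→∅; now ∅.
The set is empty and remains empty for the remaining 6 symbols.
That set has 0 states.

0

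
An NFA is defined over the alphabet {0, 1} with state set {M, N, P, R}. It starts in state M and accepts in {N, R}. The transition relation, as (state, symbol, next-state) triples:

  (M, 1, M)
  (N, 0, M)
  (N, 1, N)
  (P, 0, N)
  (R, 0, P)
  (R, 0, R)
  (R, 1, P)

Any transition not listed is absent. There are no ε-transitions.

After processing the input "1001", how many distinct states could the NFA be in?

0

Start in {M}.
Read '1': M→{M}; now {M}.
Read '0': M→∅; now ∅.
The set is empty and remains empty for the remaining 2 symbols.
That set has 0 states.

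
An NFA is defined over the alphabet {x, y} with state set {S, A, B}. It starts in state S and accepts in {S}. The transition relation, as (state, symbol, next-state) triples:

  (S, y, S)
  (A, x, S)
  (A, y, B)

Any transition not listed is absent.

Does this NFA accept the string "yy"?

Yes

Start in {S}.
Read 'y': {S} → {S}.
Read 'y': {S} → {S}.
The final set {S} contains the accepting state S.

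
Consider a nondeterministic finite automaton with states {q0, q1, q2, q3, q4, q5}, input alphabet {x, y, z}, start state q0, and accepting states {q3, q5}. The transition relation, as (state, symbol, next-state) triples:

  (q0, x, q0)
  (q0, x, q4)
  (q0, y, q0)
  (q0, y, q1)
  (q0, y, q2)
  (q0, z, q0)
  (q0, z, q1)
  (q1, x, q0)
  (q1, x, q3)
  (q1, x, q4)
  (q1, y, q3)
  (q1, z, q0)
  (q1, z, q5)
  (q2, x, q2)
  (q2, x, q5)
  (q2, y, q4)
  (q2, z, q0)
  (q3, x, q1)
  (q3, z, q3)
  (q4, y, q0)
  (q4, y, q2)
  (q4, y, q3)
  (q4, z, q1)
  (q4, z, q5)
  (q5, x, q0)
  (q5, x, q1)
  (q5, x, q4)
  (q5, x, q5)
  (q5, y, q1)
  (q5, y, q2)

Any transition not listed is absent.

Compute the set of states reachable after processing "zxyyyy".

Start in {q0}.
Read 'z': q0→{q0, q1}; now {q0, q1}.
Read 'x': q0→{q0, q4}, q1→{q0, q3, q4}; now {q0, q3, q4}.
Read 'y': q0→{q0, q1, q2}, q3→∅, q4→{q0, q2, q3}; now {q0, q1, q2, q3}.
Read 'y': q0→{q0, q1, q2}, q1→{q3}, q2→{q4}, q3→∅; now {q0, q1, q2, q3, q4}.
Read 'y': q0→{q0, q1, q2}, q1→{q3}, q2→{q4}, q3→∅, q4→{q0, q2, q3}; now {q0, q1, q2, q3, q4}.
Read 'y': q0→{q0, q1, q2}, q1→{q3}, q2→{q4}, q3→∅, q4→{q0, q2, q3}; now {q0, q1, q2, q3, q4}.

{q0, q1, q2, q3, q4}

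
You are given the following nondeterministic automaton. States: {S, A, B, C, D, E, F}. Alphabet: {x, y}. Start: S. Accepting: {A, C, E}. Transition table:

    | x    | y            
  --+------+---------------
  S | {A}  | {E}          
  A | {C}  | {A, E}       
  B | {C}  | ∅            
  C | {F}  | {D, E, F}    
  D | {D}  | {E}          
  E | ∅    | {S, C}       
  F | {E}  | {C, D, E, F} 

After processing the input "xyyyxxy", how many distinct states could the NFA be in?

5

Start in {S}.
Read 'x': {S} → {A}.
Read 'y': {A} → {A, E}.
Read 'y': {A, E} → {S, A, C, E}.
Read 'y': {S, A, C, E} → {S, A, C, D, E, F}.
Read 'x': {S, A, C, D, E, F} → {A, C, D, E, F}.
Read 'x': {A, C, D, E, F} → {C, D, E, F}.
Read 'y': {C, D, E, F} → {S, C, D, E, F}.
That set has 5 states.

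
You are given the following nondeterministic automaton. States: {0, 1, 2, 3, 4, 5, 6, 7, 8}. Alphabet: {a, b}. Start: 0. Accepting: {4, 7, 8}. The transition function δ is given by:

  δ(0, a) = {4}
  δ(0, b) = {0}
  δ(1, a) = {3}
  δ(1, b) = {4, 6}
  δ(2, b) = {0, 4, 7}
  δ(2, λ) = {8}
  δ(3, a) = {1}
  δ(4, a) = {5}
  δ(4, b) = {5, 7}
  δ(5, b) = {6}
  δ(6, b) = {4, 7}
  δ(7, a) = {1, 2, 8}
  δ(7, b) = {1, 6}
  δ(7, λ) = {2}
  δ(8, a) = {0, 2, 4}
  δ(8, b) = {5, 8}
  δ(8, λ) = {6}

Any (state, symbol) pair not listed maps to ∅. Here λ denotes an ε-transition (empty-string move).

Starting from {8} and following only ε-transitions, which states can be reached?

Begin with {8}.
ε-move 8 → 6; add 6.

{6, 8}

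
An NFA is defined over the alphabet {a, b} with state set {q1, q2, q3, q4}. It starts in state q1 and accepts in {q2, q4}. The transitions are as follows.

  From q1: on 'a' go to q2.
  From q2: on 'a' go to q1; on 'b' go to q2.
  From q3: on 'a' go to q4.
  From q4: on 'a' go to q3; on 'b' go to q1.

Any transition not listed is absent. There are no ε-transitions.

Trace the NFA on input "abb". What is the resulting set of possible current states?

{q2}

Start in {q1}.
Read 'a': q1→{q2}; now {q2}.
Read 'b': q2→{q2}; now {q2}.
Read 'b': q2→{q2}; now {q2}.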